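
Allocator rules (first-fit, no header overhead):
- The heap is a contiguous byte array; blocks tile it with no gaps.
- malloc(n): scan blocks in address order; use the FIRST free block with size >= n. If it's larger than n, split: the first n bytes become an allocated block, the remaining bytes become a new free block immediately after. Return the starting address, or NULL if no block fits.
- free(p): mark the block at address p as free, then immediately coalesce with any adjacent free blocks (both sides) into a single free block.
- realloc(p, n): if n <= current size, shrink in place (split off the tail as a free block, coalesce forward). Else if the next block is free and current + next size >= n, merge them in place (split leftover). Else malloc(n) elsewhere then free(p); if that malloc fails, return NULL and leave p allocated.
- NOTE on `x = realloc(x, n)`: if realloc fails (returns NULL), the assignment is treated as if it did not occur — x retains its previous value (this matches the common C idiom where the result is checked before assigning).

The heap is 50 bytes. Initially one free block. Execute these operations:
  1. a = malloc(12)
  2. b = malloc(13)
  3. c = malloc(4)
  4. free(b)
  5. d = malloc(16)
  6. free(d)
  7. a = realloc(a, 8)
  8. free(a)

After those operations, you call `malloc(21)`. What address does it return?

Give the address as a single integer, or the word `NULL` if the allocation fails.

Op 1: a = malloc(12) -> a = 0; heap: [0-11 ALLOC][12-49 FREE]
Op 2: b = malloc(13) -> b = 12; heap: [0-11 ALLOC][12-24 ALLOC][25-49 FREE]
Op 3: c = malloc(4) -> c = 25; heap: [0-11 ALLOC][12-24 ALLOC][25-28 ALLOC][29-49 FREE]
Op 4: free(b) -> (freed b); heap: [0-11 ALLOC][12-24 FREE][25-28 ALLOC][29-49 FREE]
Op 5: d = malloc(16) -> d = 29; heap: [0-11 ALLOC][12-24 FREE][25-28 ALLOC][29-44 ALLOC][45-49 FREE]
Op 6: free(d) -> (freed d); heap: [0-11 ALLOC][12-24 FREE][25-28 ALLOC][29-49 FREE]
Op 7: a = realloc(a, 8) -> a = 0; heap: [0-7 ALLOC][8-24 FREE][25-28 ALLOC][29-49 FREE]
Op 8: free(a) -> (freed a); heap: [0-24 FREE][25-28 ALLOC][29-49 FREE]
malloc(21): first-fit scan over [0-24 FREE][25-28 ALLOC][29-49 FREE] -> 0

Answer: 0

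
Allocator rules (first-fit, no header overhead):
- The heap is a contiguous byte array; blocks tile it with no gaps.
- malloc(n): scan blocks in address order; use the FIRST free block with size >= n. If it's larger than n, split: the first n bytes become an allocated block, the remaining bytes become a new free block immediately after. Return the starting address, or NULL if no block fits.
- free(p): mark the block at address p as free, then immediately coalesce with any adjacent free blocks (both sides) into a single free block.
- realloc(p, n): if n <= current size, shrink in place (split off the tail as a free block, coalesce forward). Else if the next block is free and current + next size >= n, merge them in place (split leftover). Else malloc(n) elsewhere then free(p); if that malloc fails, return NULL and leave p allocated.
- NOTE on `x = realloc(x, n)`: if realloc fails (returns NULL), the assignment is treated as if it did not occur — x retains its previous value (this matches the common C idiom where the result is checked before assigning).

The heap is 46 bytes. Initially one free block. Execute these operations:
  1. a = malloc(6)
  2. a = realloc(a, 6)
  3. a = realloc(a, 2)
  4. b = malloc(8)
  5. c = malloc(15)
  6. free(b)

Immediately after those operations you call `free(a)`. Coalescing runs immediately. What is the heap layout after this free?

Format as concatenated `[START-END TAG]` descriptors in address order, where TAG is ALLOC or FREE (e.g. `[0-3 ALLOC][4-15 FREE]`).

Op 1: a = malloc(6) -> a = 0; heap: [0-5 ALLOC][6-45 FREE]
Op 2: a = realloc(a, 6) -> a = 0; heap: [0-5 ALLOC][6-45 FREE]
Op 3: a = realloc(a, 2) -> a = 0; heap: [0-1 ALLOC][2-45 FREE]
Op 4: b = malloc(8) -> b = 2; heap: [0-1 ALLOC][2-9 ALLOC][10-45 FREE]
Op 5: c = malloc(15) -> c = 10; heap: [0-1 ALLOC][2-9 ALLOC][10-24 ALLOC][25-45 FREE]
Op 6: free(b) -> (freed b); heap: [0-1 ALLOC][2-9 FREE][10-24 ALLOC][25-45 FREE]
free(a): a = 0 -> block [0-1 ALLOC]; mark free, coalesce with adjacent free neighbors -> [0-9 FREE][10-24 ALLOC][25-45 FREE]

Answer: [0-9 FREE][10-24 ALLOC][25-45 FREE]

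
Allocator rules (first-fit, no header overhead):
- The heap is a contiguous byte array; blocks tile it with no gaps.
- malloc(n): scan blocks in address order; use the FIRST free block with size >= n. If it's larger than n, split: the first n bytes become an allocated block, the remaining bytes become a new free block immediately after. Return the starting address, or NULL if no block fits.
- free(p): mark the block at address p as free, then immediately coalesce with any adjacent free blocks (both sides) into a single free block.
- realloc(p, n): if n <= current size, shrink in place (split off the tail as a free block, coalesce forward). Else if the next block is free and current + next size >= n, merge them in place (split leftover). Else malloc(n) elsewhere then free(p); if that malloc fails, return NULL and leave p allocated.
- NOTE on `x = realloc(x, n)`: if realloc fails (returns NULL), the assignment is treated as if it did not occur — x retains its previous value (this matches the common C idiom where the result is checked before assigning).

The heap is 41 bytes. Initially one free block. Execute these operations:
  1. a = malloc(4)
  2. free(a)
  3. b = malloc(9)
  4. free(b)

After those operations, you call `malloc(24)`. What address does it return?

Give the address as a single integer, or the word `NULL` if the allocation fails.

Op 1: a = malloc(4) -> a = 0; heap: [0-3 ALLOC][4-40 FREE]
Op 2: free(a) -> (freed a); heap: [0-40 FREE]
Op 3: b = malloc(9) -> b = 0; heap: [0-8 ALLOC][9-40 FREE]
Op 4: free(b) -> (freed b); heap: [0-40 FREE]
malloc(24): first-fit scan over [0-40 FREE] -> 0

Answer: 0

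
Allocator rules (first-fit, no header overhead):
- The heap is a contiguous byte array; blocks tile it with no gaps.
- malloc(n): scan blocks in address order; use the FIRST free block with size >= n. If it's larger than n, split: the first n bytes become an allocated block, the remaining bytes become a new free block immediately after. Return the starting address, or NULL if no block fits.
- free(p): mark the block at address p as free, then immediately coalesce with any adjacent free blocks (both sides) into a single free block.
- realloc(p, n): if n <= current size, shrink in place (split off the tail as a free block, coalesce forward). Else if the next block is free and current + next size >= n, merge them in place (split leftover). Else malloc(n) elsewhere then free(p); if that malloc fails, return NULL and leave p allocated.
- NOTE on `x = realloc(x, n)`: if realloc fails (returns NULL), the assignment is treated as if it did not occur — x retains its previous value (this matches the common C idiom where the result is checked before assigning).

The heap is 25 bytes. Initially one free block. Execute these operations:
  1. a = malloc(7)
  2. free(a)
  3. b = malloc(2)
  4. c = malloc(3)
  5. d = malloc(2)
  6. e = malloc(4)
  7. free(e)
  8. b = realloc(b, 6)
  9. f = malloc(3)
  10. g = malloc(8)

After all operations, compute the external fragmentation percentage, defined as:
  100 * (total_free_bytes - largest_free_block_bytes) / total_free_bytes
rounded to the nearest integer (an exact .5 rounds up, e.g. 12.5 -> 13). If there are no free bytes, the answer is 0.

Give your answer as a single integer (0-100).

Answer: 33

Derivation:
Op 1: a = malloc(7) -> a = 0; heap: [0-6 ALLOC][7-24 FREE]
Op 2: free(a) -> (freed a); heap: [0-24 FREE]
Op 3: b = malloc(2) -> b = 0; heap: [0-1 ALLOC][2-24 FREE]
Op 4: c = malloc(3) -> c = 2; heap: [0-1 ALLOC][2-4 ALLOC][5-24 FREE]
Op 5: d = malloc(2) -> d = 5; heap: [0-1 ALLOC][2-4 ALLOC][5-6 ALLOC][7-24 FREE]
Op 6: e = malloc(4) -> e = 7; heap: [0-1 ALLOC][2-4 ALLOC][5-6 ALLOC][7-10 ALLOC][11-24 FREE]
Op 7: free(e) -> (freed e); heap: [0-1 ALLOC][2-4 ALLOC][5-6 ALLOC][7-24 FREE]
Op 8: b = realloc(b, 6) -> b = 7; heap: [0-1 FREE][2-4 ALLOC][5-6 ALLOC][7-12 ALLOC][13-24 FREE]
Op 9: f = malloc(3) -> f = 13; heap: [0-1 FREE][2-4 ALLOC][5-6 ALLOC][7-12 ALLOC][13-15 ALLOC][16-24 FREE]
Op 10: g = malloc(8) -> g = 16; heap: [0-1 FREE][2-4 ALLOC][5-6 ALLOC][7-12 ALLOC][13-15 ALLOC][16-23 ALLOC][24-24 FREE]
Free blocks: [2 1] total_free=3 largest=2 -> 100*(3-2)/3 = 100/3 ≈ 33.333 -> rounds to 33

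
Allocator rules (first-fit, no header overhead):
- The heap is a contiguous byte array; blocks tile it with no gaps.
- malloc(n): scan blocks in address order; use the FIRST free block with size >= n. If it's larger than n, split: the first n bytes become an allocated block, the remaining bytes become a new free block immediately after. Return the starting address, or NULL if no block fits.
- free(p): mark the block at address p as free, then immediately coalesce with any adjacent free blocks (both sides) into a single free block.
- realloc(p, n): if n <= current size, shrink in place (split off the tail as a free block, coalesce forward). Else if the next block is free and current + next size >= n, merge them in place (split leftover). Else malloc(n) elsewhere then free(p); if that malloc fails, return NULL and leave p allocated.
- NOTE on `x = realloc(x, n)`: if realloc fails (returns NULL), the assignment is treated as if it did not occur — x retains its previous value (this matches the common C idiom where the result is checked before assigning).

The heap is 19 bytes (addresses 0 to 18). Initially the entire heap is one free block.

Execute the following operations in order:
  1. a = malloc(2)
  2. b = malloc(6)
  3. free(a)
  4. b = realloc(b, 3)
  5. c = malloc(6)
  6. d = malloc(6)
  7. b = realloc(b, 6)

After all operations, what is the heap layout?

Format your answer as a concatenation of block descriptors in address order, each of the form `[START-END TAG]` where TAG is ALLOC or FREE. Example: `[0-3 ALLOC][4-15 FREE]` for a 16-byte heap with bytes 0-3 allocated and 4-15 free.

Answer: [0-1 FREE][2-4 ALLOC][5-10 ALLOC][11-16 ALLOC][17-18 FREE]

Derivation:
Op 1: a = malloc(2) -> a = 0; heap: [0-1 ALLOC][2-18 FREE]
Op 2: b = malloc(6) -> b = 2; heap: [0-1 ALLOC][2-7 ALLOC][8-18 FREE]
Op 3: free(a) -> (freed a); heap: [0-1 FREE][2-7 ALLOC][8-18 FREE]
Op 4: b = realloc(b, 3) -> b = 2; heap: [0-1 FREE][2-4 ALLOC][5-18 FREE]
Op 5: c = malloc(6) -> c = 5; heap: [0-1 FREE][2-4 ALLOC][5-10 ALLOC][11-18 FREE]
Op 6: d = malloc(6) -> d = 11; heap: [0-1 FREE][2-4 ALLOC][5-10 ALLOC][11-16 ALLOC][17-18 FREE]
Op 7: b = realloc(b, 6) -> NULL (b unchanged); heap: [0-1 FREE][2-4 ALLOC][5-10 ALLOC][11-16 ALLOC][17-18 FREE]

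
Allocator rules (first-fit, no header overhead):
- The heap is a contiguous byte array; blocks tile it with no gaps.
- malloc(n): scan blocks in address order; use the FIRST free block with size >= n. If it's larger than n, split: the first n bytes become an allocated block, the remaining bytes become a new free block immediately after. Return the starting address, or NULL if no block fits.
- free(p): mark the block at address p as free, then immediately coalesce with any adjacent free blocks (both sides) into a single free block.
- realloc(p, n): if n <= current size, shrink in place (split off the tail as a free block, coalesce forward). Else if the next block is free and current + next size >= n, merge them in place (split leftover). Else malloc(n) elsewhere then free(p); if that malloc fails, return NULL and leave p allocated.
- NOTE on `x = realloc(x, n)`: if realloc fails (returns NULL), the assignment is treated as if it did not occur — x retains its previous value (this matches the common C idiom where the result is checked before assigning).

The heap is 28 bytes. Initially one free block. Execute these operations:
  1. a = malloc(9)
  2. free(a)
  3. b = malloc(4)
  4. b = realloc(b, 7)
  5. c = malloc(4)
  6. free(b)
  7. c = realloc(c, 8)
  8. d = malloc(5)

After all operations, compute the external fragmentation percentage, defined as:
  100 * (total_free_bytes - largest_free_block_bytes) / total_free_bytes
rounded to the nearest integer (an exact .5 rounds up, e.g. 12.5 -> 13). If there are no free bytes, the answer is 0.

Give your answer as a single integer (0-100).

Answer: 13

Derivation:
Op 1: a = malloc(9) -> a = 0; heap: [0-8 ALLOC][9-27 FREE]
Op 2: free(a) -> (freed a); heap: [0-27 FREE]
Op 3: b = malloc(4) -> b = 0; heap: [0-3 ALLOC][4-27 FREE]
Op 4: b = realloc(b, 7) -> b = 0; heap: [0-6 ALLOC][7-27 FREE]
Op 5: c = malloc(4) -> c = 7; heap: [0-6 ALLOC][7-10 ALLOC][11-27 FREE]
Op 6: free(b) -> (freed b); heap: [0-6 FREE][7-10 ALLOC][11-27 FREE]
Op 7: c = realloc(c, 8) -> c = 7; heap: [0-6 FREE][7-14 ALLOC][15-27 FREE]
Op 8: d = malloc(5) -> d = 0; heap: [0-4 ALLOC][5-6 FREE][7-14 ALLOC][15-27 FREE]
Free blocks: [2 13] total_free=15 largest=13 -> 100*(15-13)/15 = 200/15 ≈ 13.333 -> rounds to 13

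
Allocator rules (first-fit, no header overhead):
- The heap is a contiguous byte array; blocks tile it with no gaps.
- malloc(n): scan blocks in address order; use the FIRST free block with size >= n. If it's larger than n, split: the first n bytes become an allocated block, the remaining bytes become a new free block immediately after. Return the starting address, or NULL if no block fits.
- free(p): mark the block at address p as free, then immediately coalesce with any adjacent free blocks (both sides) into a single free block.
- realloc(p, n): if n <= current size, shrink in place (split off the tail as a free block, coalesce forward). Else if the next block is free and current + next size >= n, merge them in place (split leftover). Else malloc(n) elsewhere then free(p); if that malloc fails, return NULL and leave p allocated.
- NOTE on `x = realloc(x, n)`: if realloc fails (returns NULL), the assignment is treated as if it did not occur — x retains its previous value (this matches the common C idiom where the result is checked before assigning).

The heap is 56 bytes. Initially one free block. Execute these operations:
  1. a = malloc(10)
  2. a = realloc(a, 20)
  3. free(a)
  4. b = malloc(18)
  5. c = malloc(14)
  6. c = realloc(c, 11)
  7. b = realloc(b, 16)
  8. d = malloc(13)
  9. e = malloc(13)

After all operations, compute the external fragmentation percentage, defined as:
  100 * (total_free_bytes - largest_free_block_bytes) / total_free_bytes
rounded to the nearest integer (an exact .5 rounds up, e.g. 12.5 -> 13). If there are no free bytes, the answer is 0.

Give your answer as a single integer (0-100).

Answer: 33

Derivation:
Op 1: a = malloc(10) -> a = 0; heap: [0-9 ALLOC][10-55 FREE]
Op 2: a = realloc(a, 20) -> a = 0; heap: [0-19 ALLOC][20-55 FREE]
Op 3: free(a) -> (freed a); heap: [0-55 FREE]
Op 4: b = malloc(18) -> b = 0; heap: [0-17 ALLOC][18-55 FREE]
Op 5: c = malloc(14) -> c = 18; heap: [0-17 ALLOC][18-31 ALLOC][32-55 FREE]
Op 6: c = realloc(c, 11) -> c = 18; heap: [0-17 ALLOC][18-28 ALLOC][29-55 FREE]
Op 7: b = realloc(b, 16) -> b = 0; heap: [0-15 ALLOC][16-17 FREE][18-28 ALLOC][29-55 FREE]
Op 8: d = malloc(13) -> d = 29; heap: [0-15 ALLOC][16-17 FREE][18-28 ALLOC][29-41 ALLOC][42-55 FREE]
Op 9: e = malloc(13) -> e = 42; heap: [0-15 ALLOC][16-17 FREE][18-28 ALLOC][29-41 ALLOC][42-54 ALLOC][55-55 FREE]
Free blocks: [2 1] total_free=3 largest=2 -> 100*(3-2)/3 = 100/3 ≈ 33.333 -> rounds to 33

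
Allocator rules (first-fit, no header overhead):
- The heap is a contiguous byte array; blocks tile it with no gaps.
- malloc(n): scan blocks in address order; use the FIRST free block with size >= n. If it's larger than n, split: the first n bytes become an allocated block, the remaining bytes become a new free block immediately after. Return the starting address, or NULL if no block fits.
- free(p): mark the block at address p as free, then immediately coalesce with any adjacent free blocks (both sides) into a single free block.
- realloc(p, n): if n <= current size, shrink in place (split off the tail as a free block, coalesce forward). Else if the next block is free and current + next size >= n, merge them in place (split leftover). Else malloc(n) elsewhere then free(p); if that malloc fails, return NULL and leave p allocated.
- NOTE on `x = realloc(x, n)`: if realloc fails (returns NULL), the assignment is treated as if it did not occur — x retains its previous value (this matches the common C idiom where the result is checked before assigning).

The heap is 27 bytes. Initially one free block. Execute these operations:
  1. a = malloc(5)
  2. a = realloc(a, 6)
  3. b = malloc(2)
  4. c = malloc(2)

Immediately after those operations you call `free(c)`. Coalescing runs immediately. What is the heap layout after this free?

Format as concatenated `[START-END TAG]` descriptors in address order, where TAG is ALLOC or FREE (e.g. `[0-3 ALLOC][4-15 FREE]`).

Answer: [0-5 ALLOC][6-7 ALLOC][8-26 FREE]

Derivation:
Op 1: a = malloc(5) -> a = 0; heap: [0-4 ALLOC][5-26 FREE]
Op 2: a = realloc(a, 6) -> a = 0; heap: [0-5 ALLOC][6-26 FREE]
Op 3: b = malloc(2) -> b = 6; heap: [0-5 ALLOC][6-7 ALLOC][8-26 FREE]
Op 4: c = malloc(2) -> c = 8; heap: [0-5 ALLOC][6-7 ALLOC][8-9 ALLOC][10-26 FREE]
free(c): c = 8 -> block [8-9 ALLOC]; mark free, coalesce with adjacent free neighbors -> [0-5 ALLOC][6-7 ALLOC][8-26 FREE]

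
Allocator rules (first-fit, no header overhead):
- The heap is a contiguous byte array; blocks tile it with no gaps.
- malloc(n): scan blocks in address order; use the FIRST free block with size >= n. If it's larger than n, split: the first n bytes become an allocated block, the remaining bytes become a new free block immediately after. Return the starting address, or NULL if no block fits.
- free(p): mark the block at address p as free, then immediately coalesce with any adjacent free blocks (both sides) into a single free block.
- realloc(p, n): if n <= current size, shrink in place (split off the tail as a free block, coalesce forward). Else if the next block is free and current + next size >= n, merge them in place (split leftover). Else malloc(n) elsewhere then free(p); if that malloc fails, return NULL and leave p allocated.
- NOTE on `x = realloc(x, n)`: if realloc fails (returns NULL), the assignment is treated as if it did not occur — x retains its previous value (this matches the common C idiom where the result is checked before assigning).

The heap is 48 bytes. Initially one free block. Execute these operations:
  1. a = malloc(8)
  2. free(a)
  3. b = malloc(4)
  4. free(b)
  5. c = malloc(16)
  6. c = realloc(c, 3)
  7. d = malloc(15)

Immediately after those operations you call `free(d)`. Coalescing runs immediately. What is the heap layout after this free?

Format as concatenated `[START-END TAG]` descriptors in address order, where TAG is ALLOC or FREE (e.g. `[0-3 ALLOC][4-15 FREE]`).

Op 1: a = malloc(8) -> a = 0; heap: [0-7 ALLOC][8-47 FREE]
Op 2: free(a) -> (freed a); heap: [0-47 FREE]
Op 3: b = malloc(4) -> b = 0; heap: [0-3 ALLOC][4-47 FREE]
Op 4: free(b) -> (freed b); heap: [0-47 FREE]
Op 5: c = malloc(16) -> c = 0; heap: [0-15 ALLOC][16-47 FREE]
Op 6: c = realloc(c, 3) -> c = 0; heap: [0-2 ALLOC][3-47 FREE]
Op 7: d = malloc(15) -> d = 3; heap: [0-2 ALLOC][3-17 ALLOC][18-47 FREE]
free(d): d = 3 -> block [3-17 ALLOC]; mark free, coalesce with adjacent free neighbors -> [0-2 ALLOC][3-47 FREE]

Answer: [0-2 ALLOC][3-47 FREE]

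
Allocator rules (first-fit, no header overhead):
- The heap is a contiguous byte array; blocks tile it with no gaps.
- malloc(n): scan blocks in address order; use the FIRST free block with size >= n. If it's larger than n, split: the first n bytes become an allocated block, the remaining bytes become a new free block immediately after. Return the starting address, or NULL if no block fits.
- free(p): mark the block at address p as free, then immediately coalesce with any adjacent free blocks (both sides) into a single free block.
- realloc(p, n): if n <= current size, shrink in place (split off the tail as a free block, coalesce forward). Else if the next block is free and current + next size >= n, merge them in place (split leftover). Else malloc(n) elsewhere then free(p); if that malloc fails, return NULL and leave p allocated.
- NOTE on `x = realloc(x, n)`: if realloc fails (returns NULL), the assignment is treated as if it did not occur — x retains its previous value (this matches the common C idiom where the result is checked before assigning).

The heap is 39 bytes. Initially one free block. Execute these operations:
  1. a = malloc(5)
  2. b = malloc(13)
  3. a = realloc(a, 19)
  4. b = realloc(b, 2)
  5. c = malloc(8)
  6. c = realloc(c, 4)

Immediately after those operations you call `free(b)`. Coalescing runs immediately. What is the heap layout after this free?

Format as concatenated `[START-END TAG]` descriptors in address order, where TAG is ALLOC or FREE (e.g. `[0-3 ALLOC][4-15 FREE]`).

Op 1: a = malloc(5) -> a = 0; heap: [0-4 ALLOC][5-38 FREE]
Op 2: b = malloc(13) -> b = 5; heap: [0-4 ALLOC][5-17 ALLOC][18-38 FREE]
Op 3: a = realloc(a, 19) -> a = 18; heap: [0-4 FREE][5-17 ALLOC][18-36 ALLOC][37-38 FREE]
Op 4: b = realloc(b, 2) -> b = 5; heap: [0-4 FREE][5-6 ALLOC][7-17 FREE][18-36 ALLOC][37-38 FREE]
Op 5: c = malloc(8) -> c = 7; heap: [0-4 FREE][5-6 ALLOC][7-14 ALLOC][15-17 FREE][18-36 ALLOC][37-38 FREE]
Op 6: c = realloc(c, 4) -> c = 7; heap: [0-4 FREE][5-6 ALLOC][7-10 ALLOC][11-17 FREE][18-36 ALLOC][37-38 FREE]
free(b): b = 5 -> block [5-6 ALLOC]; mark free, coalesce with adjacent free neighbors -> [0-6 FREE][7-10 ALLOC][11-17 FREE][18-36 ALLOC][37-38 FREE]

Answer: [0-6 FREE][7-10 ALLOC][11-17 FREE][18-36 ALLOC][37-38 FREE]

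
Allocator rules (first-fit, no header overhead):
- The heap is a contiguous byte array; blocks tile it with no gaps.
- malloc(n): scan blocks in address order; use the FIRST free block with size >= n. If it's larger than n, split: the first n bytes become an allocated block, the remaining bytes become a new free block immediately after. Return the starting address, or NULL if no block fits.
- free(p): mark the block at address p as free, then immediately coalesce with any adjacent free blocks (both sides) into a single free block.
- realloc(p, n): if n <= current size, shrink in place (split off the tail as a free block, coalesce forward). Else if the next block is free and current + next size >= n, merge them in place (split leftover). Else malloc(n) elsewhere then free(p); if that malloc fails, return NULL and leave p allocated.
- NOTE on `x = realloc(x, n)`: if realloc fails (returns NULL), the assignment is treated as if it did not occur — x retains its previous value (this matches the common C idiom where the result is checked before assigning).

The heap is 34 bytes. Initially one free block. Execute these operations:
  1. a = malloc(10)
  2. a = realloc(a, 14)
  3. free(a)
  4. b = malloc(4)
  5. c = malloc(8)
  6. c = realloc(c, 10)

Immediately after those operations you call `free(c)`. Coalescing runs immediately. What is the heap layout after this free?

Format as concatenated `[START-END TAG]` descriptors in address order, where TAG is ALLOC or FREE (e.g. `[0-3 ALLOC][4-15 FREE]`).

Answer: [0-3 ALLOC][4-33 FREE]

Derivation:
Op 1: a = malloc(10) -> a = 0; heap: [0-9 ALLOC][10-33 FREE]
Op 2: a = realloc(a, 14) -> a = 0; heap: [0-13 ALLOC][14-33 FREE]
Op 3: free(a) -> (freed a); heap: [0-33 FREE]
Op 4: b = malloc(4) -> b = 0; heap: [0-3 ALLOC][4-33 FREE]
Op 5: c = malloc(8) -> c = 4; heap: [0-3 ALLOC][4-11 ALLOC][12-33 FREE]
Op 6: c = realloc(c, 10) -> c = 4; heap: [0-3 ALLOC][4-13 ALLOC][14-33 FREE]
free(c): c = 4 -> block [4-13 ALLOC]; mark free, coalesce with adjacent free neighbors -> [0-3 ALLOC][4-33 FREE]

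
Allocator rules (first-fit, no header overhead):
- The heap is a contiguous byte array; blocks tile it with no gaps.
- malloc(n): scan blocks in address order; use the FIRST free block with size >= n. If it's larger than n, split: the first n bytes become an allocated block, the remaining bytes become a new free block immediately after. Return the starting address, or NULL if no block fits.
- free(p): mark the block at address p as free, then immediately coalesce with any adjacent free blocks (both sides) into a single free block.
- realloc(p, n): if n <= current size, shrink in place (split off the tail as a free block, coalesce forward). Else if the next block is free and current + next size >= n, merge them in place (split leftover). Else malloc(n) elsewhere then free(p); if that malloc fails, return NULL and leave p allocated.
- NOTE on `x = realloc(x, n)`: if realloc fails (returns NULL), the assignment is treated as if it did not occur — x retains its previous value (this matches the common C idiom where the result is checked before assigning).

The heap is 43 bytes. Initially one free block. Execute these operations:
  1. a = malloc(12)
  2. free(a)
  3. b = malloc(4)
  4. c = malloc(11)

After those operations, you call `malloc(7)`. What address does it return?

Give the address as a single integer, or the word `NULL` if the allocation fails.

Answer: 15

Derivation:
Op 1: a = malloc(12) -> a = 0; heap: [0-11 ALLOC][12-42 FREE]
Op 2: free(a) -> (freed a); heap: [0-42 FREE]
Op 3: b = malloc(4) -> b = 0; heap: [0-3 ALLOC][4-42 FREE]
Op 4: c = malloc(11) -> c = 4; heap: [0-3 ALLOC][4-14 ALLOC][15-42 FREE]
malloc(7): first-fit scan over [0-3 ALLOC][4-14 ALLOC][15-42 FREE] -> 15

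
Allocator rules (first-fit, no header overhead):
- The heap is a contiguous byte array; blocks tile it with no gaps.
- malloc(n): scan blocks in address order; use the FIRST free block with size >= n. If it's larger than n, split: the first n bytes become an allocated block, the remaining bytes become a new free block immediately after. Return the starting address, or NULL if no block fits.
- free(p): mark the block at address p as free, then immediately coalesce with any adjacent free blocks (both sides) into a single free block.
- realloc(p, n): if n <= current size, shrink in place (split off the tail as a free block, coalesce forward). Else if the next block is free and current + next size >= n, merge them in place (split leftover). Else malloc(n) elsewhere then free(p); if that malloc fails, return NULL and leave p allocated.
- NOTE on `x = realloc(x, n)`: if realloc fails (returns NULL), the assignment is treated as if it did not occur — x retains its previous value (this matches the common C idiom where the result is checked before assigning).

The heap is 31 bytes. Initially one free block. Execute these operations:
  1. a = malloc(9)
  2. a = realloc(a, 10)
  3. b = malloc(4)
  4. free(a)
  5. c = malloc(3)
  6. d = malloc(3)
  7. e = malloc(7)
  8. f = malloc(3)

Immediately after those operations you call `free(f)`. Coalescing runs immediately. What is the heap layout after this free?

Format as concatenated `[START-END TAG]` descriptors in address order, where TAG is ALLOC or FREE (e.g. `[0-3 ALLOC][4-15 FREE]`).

Answer: [0-2 ALLOC][3-5 ALLOC][6-9 FREE][10-13 ALLOC][14-20 ALLOC][21-30 FREE]

Derivation:
Op 1: a = malloc(9) -> a = 0; heap: [0-8 ALLOC][9-30 FREE]
Op 2: a = realloc(a, 10) -> a = 0; heap: [0-9 ALLOC][10-30 FREE]
Op 3: b = malloc(4) -> b = 10; heap: [0-9 ALLOC][10-13 ALLOC][14-30 FREE]
Op 4: free(a) -> (freed a); heap: [0-9 FREE][10-13 ALLOC][14-30 FREE]
Op 5: c = malloc(3) -> c = 0; heap: [0-2 ALLOC][3-9 FREE][10-13 ALLOC][14-30 FREE]
Op 6: d = malloc(3) -> d = 3; heap: [0-2 ALLOC][3-5 ALLOC][6-9 FREE][10-13 ALLOC][14-30 FREE]
Op 7: e = malloc(7) -> e = 14; heap: [0-2 ALLOC][3-5 ALLOC][6-9 FREE][10-13 ALLOC][14-20 ALLOC][21-30 FREE]
Op 8: f = malloc(3) -> f = 6; heap: [0-2 ALLOC][3-5 ALLOC][6-8 ALLOC][9-9 FREE][10-13 ALLOC][14-20 ALLOC][21-30 FREE]
free(f): f = 6 -> block [6-8 ALLOC]; mark free, coalesce with adjacent free neighbors -> [0-2 ALLOC][3-5 ALLOC][6-9 FREE][10-13 ALLOC][14-20 ALLOC][21-30 FREE]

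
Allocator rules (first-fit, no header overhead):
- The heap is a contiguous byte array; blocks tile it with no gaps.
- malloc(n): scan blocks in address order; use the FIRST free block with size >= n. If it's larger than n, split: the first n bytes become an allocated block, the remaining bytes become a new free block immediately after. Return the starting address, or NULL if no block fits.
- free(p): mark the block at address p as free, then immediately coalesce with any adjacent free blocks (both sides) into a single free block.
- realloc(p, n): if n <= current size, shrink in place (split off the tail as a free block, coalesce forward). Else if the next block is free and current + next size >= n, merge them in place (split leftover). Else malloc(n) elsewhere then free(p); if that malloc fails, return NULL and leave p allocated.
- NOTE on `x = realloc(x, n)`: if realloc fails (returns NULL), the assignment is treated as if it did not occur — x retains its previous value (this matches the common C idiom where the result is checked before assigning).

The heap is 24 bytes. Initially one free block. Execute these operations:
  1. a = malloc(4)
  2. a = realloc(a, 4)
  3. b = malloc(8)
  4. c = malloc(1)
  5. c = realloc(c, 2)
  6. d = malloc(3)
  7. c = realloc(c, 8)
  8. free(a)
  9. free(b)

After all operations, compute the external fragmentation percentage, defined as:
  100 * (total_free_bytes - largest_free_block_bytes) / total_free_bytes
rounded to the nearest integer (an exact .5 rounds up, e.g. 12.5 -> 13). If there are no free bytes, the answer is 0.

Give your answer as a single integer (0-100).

Answer: 37

Derivation:
Op 1: a = malloc(4) -> a = 0; heap: [0-3 ALLOC][4-23 FREE]
Op 2: a = realloc(a, 4) -> a = 0; heap: [0-3 ALLOC][4-23 FREE]
Op 3: b = malloc(8) -> b = 4; heap: [0-3 ALLOC][4-11 ALLOC][12-23 FREE]
Op 4: c = malloc(1) -> c = 12; heap: [0-3 ALLOC][4-11 ALLOC][12-12 ALLOC][13-23 FREE]
Op 5: c = realloc(c, 2) -> c = 12; heap: [0-3 ALLOC][4-11 ALLOC][12-13 ALLOC][14-23 FREE]
Op 6: d = malloc(3) -> d = 14; heap: [0-3 ALLOC][4-11 ALLOC][12-13 ALLOC][14-16 ALLOC][17-23 FREE]
Op 7: c = realloc(c, 8) -> NULL (c unchanged); heap: [0-3 ALLOC][4-11 ALLOC][12-13 ALLOC][14-16 ALLOC][17-23 FREE]
Op 8: free(a) -> (freed a); heap: [0-3 FREE][4-11 ALLOC][12-13 ALLOC][14-16 ALLOC][17-23 FREE]
Op 9: free(b) -> (freed b); heap: [0-11 FREE][12-13 ALLOC][14-16 ALLOC][17-23 FREE]
Free blocks: [12 7] total_free=19 largest=12 -> 100*(19-12)/19 = 700/19 ≈ 36.842 -> rounds to 37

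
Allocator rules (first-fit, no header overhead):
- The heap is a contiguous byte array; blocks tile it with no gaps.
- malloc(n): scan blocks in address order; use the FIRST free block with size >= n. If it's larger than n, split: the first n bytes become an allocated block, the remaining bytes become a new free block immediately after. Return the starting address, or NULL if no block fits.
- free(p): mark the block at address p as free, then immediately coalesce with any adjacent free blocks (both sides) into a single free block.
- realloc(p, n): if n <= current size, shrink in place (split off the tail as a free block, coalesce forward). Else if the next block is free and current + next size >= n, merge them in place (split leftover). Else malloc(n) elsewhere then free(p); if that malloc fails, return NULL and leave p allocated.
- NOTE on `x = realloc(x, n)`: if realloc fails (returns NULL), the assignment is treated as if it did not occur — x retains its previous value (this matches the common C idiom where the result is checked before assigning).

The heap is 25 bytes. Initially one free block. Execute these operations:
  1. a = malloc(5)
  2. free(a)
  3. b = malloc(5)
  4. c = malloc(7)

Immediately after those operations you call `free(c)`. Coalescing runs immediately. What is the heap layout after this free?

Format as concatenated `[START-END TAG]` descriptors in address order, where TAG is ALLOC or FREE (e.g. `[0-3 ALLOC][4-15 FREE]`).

Answer: [0-4 ALLOC][5-24 FREE]

Derivation:
Op 1: a = malloc(5) -> a = 0; heap: [0-4 ALLOC][5-24 FREE]
Op 2: free(a) -> (freed a); heap: [0-24 FREE]
Op 3: b = malloc(5) -> b = 0; heap: [0-4 ALLOC][5-24 FREE]
Op 4: c = malloc(7) -> c = 5; heap: [0-4 ALLOC][5-11 ALLOC][12-24 FREE]
free(c): c = 5 -> block [5-11 ALLOC]; mark free, coalesce with adjacent free neighbors -> [0-4 ALLOC][5-24 FREE]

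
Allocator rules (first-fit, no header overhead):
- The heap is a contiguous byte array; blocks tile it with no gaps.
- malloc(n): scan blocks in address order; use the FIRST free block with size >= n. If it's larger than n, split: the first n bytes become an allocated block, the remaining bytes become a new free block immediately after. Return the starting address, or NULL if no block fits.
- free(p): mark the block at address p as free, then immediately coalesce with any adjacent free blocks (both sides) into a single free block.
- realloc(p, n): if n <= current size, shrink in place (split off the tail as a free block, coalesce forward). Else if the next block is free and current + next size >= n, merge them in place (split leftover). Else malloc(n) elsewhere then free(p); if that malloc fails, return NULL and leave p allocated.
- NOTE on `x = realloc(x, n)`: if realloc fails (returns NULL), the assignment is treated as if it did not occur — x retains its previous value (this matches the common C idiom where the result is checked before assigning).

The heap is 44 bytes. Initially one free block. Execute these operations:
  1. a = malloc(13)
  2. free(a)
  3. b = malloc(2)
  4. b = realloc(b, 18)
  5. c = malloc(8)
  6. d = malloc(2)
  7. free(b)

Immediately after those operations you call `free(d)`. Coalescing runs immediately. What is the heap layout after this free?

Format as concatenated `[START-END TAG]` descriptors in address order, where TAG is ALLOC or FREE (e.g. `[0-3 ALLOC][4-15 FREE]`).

Answer: [0-17 FREE][18-25 ALLOC][26-43 FREE]

Derivation:
Op 1: a = malloc(13) -> a = 0; heap: [0-12 ALLOC][13-43 FREE]
Op 2: free(a) -> (freed a); heap: [0-43 FREE]
Op 3: b = malloc(2) -> b = 0; heap: [0-1 ALLOC][2-43 FREE]
Op 4: b = realloc(b, 18) -> b = 0; heap: [0-17 ALLOC][18-43 FREE]
Op 5: c = malloc(8) -> c = 18; heap: [0-17 ALLOC][18-25 ALLOC][26-43 FREE]
Op 6: d = malloc(2) -> d = 26; heap: [0-17 ALLOC][18-25 ALLOC][26-27 ALLOC][28-43 FREE]
Op 7: free(b) -> (freed b); heap: [0-17 FREE][18-25 ALLOC][26-27 ALLOC][28-43 FREE]
free(d): d = 26 -> block [26-27 ALLOC]; mark free, coalesce with adjacent free neighbors -> [0-17 FREE][18-25 ALLOC][26-43 FREE]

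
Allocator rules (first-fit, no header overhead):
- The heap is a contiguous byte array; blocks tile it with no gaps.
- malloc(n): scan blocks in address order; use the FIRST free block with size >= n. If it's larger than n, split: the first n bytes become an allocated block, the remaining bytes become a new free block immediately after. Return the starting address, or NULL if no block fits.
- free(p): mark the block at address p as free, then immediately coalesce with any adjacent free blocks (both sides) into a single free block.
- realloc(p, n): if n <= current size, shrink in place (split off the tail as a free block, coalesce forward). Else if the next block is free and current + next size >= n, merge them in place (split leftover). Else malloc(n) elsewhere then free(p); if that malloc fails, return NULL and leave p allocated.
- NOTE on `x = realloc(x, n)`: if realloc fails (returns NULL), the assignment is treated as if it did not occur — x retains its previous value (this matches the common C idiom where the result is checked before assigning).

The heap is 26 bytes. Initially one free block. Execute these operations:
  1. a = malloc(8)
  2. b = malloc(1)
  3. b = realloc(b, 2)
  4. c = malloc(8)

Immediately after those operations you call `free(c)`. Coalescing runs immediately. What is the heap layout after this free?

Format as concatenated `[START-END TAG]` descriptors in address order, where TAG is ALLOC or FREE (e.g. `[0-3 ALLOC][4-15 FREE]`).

Op 1: a = malloc(8) -> a = 0; heap: [0-7 ALLOC][8-25 FREE]
Op 2: b = malloc(1) -> b = 8; heap: [0-7 ALLOC][8-8 ALLOC][9-25 FREE]
Op 3: b = realloc(b, 2) -> b = 8; heap: [0-7 ALLOC][8-9 ALLOC][10-25 FREE]
Op 4: c = malloc(8) -> c = 10; heap: [0-7 ALLOC][8-9 ALLOC][10-17 ALLOC][18-25 FREE]
free(c): c = 10 -> block [10-17 ALLOC]; mark free, coalesce with adjacent free neighbors -> [0-7 ALLOC][8-9 ALLOC][10-25 FREE]

Answer: [0-7 ALLOC][8-9 ALLOC][10-25 FREE]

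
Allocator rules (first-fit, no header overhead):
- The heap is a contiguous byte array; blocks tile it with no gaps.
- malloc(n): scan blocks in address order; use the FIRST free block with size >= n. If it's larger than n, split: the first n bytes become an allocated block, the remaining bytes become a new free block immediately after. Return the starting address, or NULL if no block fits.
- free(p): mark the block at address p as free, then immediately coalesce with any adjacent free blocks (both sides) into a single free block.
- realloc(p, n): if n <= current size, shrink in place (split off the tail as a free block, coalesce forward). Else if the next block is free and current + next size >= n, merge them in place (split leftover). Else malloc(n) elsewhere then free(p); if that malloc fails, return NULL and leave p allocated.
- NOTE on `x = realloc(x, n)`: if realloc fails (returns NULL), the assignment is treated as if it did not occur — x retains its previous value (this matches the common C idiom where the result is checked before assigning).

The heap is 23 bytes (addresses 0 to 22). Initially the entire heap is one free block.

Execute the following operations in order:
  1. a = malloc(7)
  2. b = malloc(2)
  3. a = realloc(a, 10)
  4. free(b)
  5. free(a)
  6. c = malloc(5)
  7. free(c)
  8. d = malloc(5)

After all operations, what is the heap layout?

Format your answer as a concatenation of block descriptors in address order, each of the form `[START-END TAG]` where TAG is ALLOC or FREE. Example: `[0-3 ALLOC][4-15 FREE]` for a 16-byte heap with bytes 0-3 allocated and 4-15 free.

Op 1: a = malloc(7) -> a = 0; heap: [0-6 ALLOC][7-22 FREE]
Op 2: b = malloc(2) -> b = 7; heap: [0-6 ALLOC][7-8 ALLOC][9-22 FREE]
Op 3: a = realloc(a, 10) -> a = 9; heap: [0-6 FREE][7-8 ALLOC][9-18 ALLOC][19-22 FREE]
Op 4: free(b) -> (freed b); heap: [0-8 FREE][9-18 ALLOC][19-22 FREE]
Op 5: free(a) -> (freed a); heap: [0-22 FREE]
Op 6: c = malloc(5) -> c = 0; heap: [0-4 ALLOC][5-22 FREE]
Op 7: free(c) -> (freed c); heap: [0-22 FREE]
Op 8: d = malloc(5) -> d = 0; heap: [0-4 ALLOC][5-22 FREE]

Answer: [0-4 ALLOC][5-22 FREE]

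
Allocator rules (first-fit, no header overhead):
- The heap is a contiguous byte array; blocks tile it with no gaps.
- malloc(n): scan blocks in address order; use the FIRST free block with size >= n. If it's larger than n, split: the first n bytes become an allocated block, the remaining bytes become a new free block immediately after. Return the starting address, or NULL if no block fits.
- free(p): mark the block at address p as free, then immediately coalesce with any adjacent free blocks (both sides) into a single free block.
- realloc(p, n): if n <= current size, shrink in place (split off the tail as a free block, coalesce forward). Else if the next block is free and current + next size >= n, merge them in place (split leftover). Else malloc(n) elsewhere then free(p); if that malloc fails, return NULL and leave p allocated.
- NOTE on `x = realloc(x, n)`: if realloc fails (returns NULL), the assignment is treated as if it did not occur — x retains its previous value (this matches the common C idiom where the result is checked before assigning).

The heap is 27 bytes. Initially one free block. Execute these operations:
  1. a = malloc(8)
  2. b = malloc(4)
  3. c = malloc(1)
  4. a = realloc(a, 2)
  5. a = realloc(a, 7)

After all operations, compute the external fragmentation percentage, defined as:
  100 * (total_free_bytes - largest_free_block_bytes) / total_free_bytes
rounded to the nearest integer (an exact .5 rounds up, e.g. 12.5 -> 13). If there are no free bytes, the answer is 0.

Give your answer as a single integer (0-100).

Op 1: a = malloc(8) -> a = 0; heap: [0-7 ALLOC][8-26 FREE]
Op 2: b = malloc(4) -> b = 8; heap: [0-7 ALLOC][8-11 ALLOC][12-26 FREE]
Op 3: c = malloc(1) -> c = 12; heap: [0-7 ALLOC][8-11 ALLOC][12-12 ALLOC][13-26 FREE]
Op 4: a = realloc(a, 2) -> a = 0; heap: [0-1 ALLOC][2-7 FREE][8-11 ALLOC][12-12 ALLOC][13-26 FREE]
Op 5: a = realloc(a, 7) -> a = 0; heap: [0-6 ALLOC][7-7 FREE][8-11 ALLOC][12-12 ALLOC][13-26 FREE]
Free blocks: [1 14] total_free=15 largest=14 -> 100*(15-14)/15 = 100/15 ≈ 6.667 -> rounds to 7

Answer: 7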